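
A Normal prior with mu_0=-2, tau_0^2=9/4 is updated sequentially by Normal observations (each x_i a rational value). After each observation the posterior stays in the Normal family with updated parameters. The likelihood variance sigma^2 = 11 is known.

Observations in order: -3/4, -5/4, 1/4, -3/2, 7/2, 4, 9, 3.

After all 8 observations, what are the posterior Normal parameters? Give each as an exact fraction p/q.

mu_0=233/464, tau_0^2=99/116

obs 1: x=-3/4 → posterior Normal(-379/212, 99/53)
obs 2: x=-5/4 → posterior Normal(-53/31, 99/62)
obs 3: x=1/4 → posterior Normal(-415/284, 99/71)
obs 4: x=-3/2 → posterior Normal(-469/320, 99/80)
obs 5: x=7/2 → posterior Normal(-343/356, 99/89)
obs 6: x=4 → posterior Normal(-199/392, 99/98)
obs 7: x=9 → posterior Normal(125/428, 99/107)
obs 8: x=3 → posterior Normal(233/464, 99/116)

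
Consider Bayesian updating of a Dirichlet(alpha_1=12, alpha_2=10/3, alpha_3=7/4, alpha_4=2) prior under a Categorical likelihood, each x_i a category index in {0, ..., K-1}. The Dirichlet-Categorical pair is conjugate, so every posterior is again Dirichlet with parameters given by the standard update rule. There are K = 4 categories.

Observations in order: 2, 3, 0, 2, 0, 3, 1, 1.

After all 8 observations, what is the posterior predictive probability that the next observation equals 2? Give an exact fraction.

obs 1: x=2 → posterior Dirichlet(12, 10/3, 11/4, 2)
obs 2: x=3 → posterior Dirichlet(12, 10/3, 11/4, 3)
obs 3: x=0 → posterior Dirichlet(13, 10/3, 11/4, 3)
obs 4: x=2 → posterior Dirichlet(13, 10/3, 15/4, 3)
obs 5: x=0 → posterior Dirichlet(14, 10/3, 15/4, 3)
obs 6: x=3 → posterior Dirichlet(14, 10/3, 15/4, 4)
obs 7: x=1 → posterior Dirichlet(14, 13/3, 15/4, 4)
obs 8: x=1 → posterior Dirichlet(14, 16/3, 15/4, 4)

9/65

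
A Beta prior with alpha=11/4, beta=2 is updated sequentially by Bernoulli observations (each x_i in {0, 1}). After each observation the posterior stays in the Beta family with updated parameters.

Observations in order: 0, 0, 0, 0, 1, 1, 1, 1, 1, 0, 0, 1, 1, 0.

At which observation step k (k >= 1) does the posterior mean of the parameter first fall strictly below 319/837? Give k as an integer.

obs 1: x=0 → posterior Beta(11/4, 3)
obs 2: x=0 → posterior Beta(11/4, 4)
obs 3: x=0 → posterior Beta(11/4, 5)
obs 4: x=0 → posterior Beta(11/4, 6)
obs 5: x=1 → posterior Beta(15/4, 6)
obs 6: x=1 → posterior Beta(19/4, 6)
obs 7: x=1 → posterior Beta(23/4, 6)
obs 8: x=1 → posterior Beta(27/4, 6)
obs 9: x=1 → posterior Beta(31/4, 6)
obs 10: x=0 → posterior Beta(31/4, 7)
obs 11: x=0 → posterior Beta(31/4, 8)
obs 12: x=1 → posterior Beta(35/4, 8)
obs 13: x=1 → posterior Beta(39/4, 8)
obs 14: x=0 → posterior Beta(39/4, 9)

k = 3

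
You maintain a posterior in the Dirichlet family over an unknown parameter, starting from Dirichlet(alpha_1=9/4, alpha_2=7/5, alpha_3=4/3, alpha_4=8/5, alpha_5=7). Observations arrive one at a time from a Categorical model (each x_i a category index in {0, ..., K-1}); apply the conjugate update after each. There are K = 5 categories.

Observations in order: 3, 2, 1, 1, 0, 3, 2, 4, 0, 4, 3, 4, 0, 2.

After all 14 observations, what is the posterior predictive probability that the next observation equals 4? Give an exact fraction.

120/331

obs 1: x=3 → posterior Dirichlet(9/4, 7/5, 4/3, 13/5, 7)
obs 2: x=2 → posterior Dirichlet(9/4, 7/5, 7/3, 13/5, 7)
obs 3: x=1 → posterior Dirichlet(9/4, 12/5, 7/3, 13/5, 7)
obs 4: x=1 → posterior Dirichlet(9/4, 17/5, 7/3, 13/5, 7)
obs 5: x=0 → posterior Dirichlet(13/4, 17/5, 7/3, 13/5, 7)
obs 6: x=3 → posterior Dirichlet(13/4, 17/5, 7/3, 18/5, 7)
obs 7: x=2 → posterior Dirichlet(13/4, 17/5, 10/3, 18/5, 7)
obs 8: x=4 → posterior Dirichlet(13/4, 17/5, 10/3, 18/5, 8)
obs 9: x=0 → posterior Dirichlet(17/4, 17/5, 10/3, 18/5, 8)
obs 10: x=4 → posterior Dirichlet(17/4, 17/5, 10/3, 18/5, 9)
obs 11: x=3 → posterior Dirichlet(17/4, 17/5, 10/3, 23/5, 9)
obs 12: x=4 → posterior Dirichlet(17/4, 17/5, 10/3, 23/5, 10)
obs 13: x=0 → posterior Dirichlet(21/4, 17/5, 10/3, 23/5, 10)
obs 14: x=2 → posterior Dirichlet(21/4, 17/5, 13/3, 23/5, 10)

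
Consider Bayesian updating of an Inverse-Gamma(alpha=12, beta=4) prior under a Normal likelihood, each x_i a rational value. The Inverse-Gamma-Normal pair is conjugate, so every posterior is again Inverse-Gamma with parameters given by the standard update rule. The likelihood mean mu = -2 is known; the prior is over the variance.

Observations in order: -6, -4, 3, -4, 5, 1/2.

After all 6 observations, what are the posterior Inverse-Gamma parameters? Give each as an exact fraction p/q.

obs 1: x=-6 → posterior Inverse-Gamma(25/2, 12)
obs 2: x=-4 → posterior Inverse-Gamma(13, 14)
obs 3: x=3 → posterior Inverse-Gamma(27/2, 53/2)
obs 4: x=-4 → posterior Inverse-Gamma(14, 57/2)
obs 5: x=5 → posterior Inverse-Gamma(29/2, 53)
obs 6: x=1/2 → posterior Inverse-Gamma(15, 449/8)

alpha=15, beta=449/8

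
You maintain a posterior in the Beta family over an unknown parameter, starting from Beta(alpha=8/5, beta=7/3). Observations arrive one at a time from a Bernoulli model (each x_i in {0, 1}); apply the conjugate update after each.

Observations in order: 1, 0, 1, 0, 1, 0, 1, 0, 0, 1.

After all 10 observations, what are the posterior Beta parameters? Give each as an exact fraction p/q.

obs 1: x=1 → posterior Beta(13/5, 7/3)
obs 2: x=0 → posterior Beta(13/5, 10/3)
obs 3: x=1 → posterior Beta(18/5, 10/3)
obs 4: x=0 → posterior Beta(18/5, 13/3)
obs 5: x=1 → posterior Beta(23/5, 13/3)
obs 6: x=0 → posterior Beta(23/5, 16/3)
obs 7: x=1 → posterior Beta(28/5, 16/3)
obs 8: x=0 → posterior Beta(28/5, 19/3)
obs 9: x=0 → posterior Beta(28/5, 22/3)
obs 10: x=1 → posterior Beta(33/5, 22/3)

alpha=33/5, beta=22/3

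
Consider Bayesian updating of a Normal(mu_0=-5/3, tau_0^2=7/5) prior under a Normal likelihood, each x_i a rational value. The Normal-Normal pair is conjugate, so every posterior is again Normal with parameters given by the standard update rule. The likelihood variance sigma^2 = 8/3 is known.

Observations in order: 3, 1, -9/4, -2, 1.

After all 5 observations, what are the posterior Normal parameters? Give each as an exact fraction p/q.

mu_0=-611/1740, tau_0^2=56/145

obs 1: x=3 → posterior Normal(-11/183, 56/61)
obs 2: x=1 → posterior Normal(26/123, 28/41)
obs 3: x=-9/4 → posterior Normal(-359/1236, 56/103)
obs 4: x=-2 → posterior Normal(-863/1488, 14/31)
obs 5: x=1 → posterior Normal(-611/1740, 56/145)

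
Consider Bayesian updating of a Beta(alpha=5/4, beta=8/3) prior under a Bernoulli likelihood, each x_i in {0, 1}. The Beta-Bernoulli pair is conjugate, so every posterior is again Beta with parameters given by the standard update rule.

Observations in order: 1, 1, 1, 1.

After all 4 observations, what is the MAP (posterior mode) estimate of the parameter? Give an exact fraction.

obs 1: x=1 → posterior Beta(9/4, 8/3)
obs 2: x=1 → posterior Beta(13/4, 8/3)
obs 3: x=1 → posterior Beta(17/4, 8/3)
obs 4: x=1 → posterior Beta(21/4, 8/3)

51/71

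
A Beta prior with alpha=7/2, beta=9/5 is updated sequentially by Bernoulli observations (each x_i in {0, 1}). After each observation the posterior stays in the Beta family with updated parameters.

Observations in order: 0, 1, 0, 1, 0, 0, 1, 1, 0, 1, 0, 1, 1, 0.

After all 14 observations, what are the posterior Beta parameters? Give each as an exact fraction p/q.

alpha=21/2, beta=44/5

obs 1: x=0 → posterior Beta(7/2, 14/5)
obs 2: x=1 → posterior Beta(9/2, 14/5)
obs 3: x=0 → posterior Beta(9/2, 19/5)
obs 4: x=1 → posterior Beta(11/2, 19/5)
obs 5: x=0 → posterior Beta(11/2, 24/5)
obs 6: x=0 → posterior Beta(11/2, 29/5)
obs 7: x=1 → posterior Beta(13/2, 29/5)
obs 8: x=1 → posterior Beta(15/2, 29/5)
obs 9: x=0 → posterior Beta(15/2, 34/5)
obs 10: x=1 → posterior Beta(17/2, 34/5)
obs 11: x=0 → posterior Beta(17/2, 39/5)
obs 12: x=1 → posterior Beta(19/2, 39/5)
obs 13: x=1 → posterior Beta(21/2, 39/5)
obs 14: x=0 → posterior Beta(21/2, 44/5)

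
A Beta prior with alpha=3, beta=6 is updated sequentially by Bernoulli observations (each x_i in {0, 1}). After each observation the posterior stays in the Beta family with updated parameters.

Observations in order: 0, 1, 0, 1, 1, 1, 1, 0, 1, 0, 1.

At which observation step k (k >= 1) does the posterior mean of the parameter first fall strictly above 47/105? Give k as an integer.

k = 6

obs 1: x=0 → posterior Beta(3, 7)
obs 2: x=1 → posterior Beta(4, 7)
obs 3: x=0 → posterior Beta(4, 8)
obs 4: x=1 → posterior Beta(5, 8)
obs 5: x=1 → posterior Beta(6, 8)
obs 6: x=1 → posterior Beta(7, 8)
obs 7: x=1 → posterior Beta(8, 8)
obs 8: x=0 → posterior Beta(8, 9)
obs 9: x=1 → posterior Beta(9, 9)
obs 10: x=0 → posterior Beta(9, 10)
obs 11: x=1 → posterior Beta(10, 10)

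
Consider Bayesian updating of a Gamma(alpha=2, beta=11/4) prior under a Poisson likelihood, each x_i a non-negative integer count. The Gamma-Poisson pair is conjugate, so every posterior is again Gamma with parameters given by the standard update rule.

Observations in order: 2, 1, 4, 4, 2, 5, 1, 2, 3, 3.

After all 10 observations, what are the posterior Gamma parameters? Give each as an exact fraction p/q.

obs 1: x=2 → posterior Gamma(4, 15/4)
obs 2: x=1 → posterior Gamma(5, 19/4)
obs 3: x=4 → posterior Gamma(9, 23/4)
obs 4: x=4 → posterior Gamma(13, 27/4)
obs 5: x=2 → posterior Gamma(15, 31/4)
obs 6: x=5 → posterior Gamma(20, 35/4)
obs 7: x=1 → posterior Gamma(21, 39/4)
obs 8: x=2 → posterior Gamma(23, 43/4)
obs 9: x=3 → posterior Gamma(26, 47/4)
obs 10: x=3 → posterior Gamma(29, 51/4)

alpha=29, beta=51/4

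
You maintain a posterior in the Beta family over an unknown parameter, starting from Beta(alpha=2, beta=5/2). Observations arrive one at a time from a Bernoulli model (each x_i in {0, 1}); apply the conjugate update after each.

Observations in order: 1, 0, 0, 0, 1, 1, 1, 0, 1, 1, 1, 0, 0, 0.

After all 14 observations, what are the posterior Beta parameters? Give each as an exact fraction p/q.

alpha=9, beta=19/2

obs 1: x=1 → posterior Beta(3, 5/2)
obs 2: x=0 → posterior Beta(3, 7/2)
obs 3: x=0 → posterior Beta(3, 9/2)
obs 4: x=0 → posterior Beta(3, 11/2)
obs 5: x=1 → posterior Beta(4, 11/2)
obs 6: x=1 → posterior Beta(5, 11/2)
obs 7: x=1 → posterior Beta(6, 11/2)
obs 8: x=0 → posterior Beta(6, 13/2)
obs 9: x=1 → posterior Beta(7, 13/2)
obs 10: x=1 → posterior Beta(8, 13/2)
obs 11: x=1 → posterior Beta(9, 13/2)
obs 12: x=0 → posterior Beta(9, 15/2)
obs 13: x=0 → posterior Beta(9, 17/2)
obs 14: x=0 → posterior Beta(9, 19/2)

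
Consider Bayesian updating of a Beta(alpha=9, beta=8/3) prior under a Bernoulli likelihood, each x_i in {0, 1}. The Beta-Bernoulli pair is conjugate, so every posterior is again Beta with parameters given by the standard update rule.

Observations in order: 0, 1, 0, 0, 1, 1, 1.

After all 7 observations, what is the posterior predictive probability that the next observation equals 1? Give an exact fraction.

obs 1: x=0 → posterior Beta(9, 11/3)
obs 2: x=1 → posterior Beta(10, 11/3)
obs 3: x=0 → posterior Beta(10, 14/3)
obs 4: x=0 → posterior Beta(10, 17/3)
obs 5: x=1 → posterior Beta(11, 17/3)
obs 6: x=1 → posterior Beta(12, 17/3)
obs 7: x=1 → posterior Beta(13, 17/3)

39/56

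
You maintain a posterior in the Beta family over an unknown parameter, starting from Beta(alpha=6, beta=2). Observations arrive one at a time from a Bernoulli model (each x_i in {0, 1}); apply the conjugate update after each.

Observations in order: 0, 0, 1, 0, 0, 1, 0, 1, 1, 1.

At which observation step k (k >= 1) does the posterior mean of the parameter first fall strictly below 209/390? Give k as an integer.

obs 1: x=0 → posterior Beta(6, 3)
obs 2: x=0 → posterior Beta(6, 4)
obs 3: x=1 → posterior Beta(7, 4)
obs 4: x=0 → posterior Beta(7, 5)
obs 5: x=0 → posterior Beta(7, 6)
obs 6: x=1 → posterior Beta(8, 6)
obs 7: x=0 → posterior Beta(8, 7)
obs 8: x=1 → posterior Beta(9, 7)
obs 9: x=1 → posterior Beta(10, 7)
obs 10: x=1 → posterior Beta(11, 7)

k = 7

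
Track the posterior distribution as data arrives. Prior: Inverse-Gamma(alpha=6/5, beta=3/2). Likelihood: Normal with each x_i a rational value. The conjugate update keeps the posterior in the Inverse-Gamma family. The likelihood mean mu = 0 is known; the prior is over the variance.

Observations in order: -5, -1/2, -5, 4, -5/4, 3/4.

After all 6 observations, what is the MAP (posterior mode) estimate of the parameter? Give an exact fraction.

obs 1: x=-5 → posterior Inverse-Gamma(17/10, 14)
obs 2: x=-1/2 → posterior Inverse-Gamma(11/5, 113/8)
obs 3: x=-5 → posterior Inverse-Gamma(27/10, 213/8)
obs 4: x=4 → posterior Inverse-Gamma(16/5, 277/8)
obs 5: x=-5/4 → posterior Inverse-Gamma(37/10, 1133/32)
obs 6: x=3/4 → posterior Inverse-Gamma(21/5, 571/16)

2855/416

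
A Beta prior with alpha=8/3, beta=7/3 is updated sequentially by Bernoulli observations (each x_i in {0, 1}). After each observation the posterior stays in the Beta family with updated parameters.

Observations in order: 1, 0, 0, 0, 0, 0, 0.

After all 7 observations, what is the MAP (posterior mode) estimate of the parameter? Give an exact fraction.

obs 1: x=1 → posterior Beta(11/3, 7/3)
obs 2: x=0 → posterior Beta(11/3, 10/3)
obs 3: x=0 → posterior Beta(11/3, 13/3)
obs 4: x=0 → posterior Beta(11/3, 16/3)
obs 5: x=0 → posterior Beta(11/3, 19/3)
obs 6: x=0 → posterior Beta(11/3, 22/3)
obs 7: x=0 → posterior Beta(11/3, 25/3)

4/15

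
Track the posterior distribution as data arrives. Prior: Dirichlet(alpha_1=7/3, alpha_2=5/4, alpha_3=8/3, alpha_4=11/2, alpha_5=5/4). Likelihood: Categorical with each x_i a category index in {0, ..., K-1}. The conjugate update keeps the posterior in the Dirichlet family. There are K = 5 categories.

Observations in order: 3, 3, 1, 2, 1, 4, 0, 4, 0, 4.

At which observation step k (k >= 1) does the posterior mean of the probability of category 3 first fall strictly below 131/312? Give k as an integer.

k = 5

obs 1: x=3 → posterior Dirichlet(7/3, 5/4, 8/3, 13/2, 5/4)
obs 2: x=3 → posterior Dirichlet(7/3, 5/4, 8/3, 15/2, 5/4)
obs 3: x=1 → posterior Dirichlet(7/3, 9/4, 8/3, 15/2, 5/4)
obs 4: x=2 → posterior Dirichlet(7/3, 9/4, 11/3, 15/2, 5/4)
obs 5: x=1 → posterior Dirichlet(7/3, 13/4, 11/3, 15/2, 5/4)
obs 6: x=4 → posterior Dirichlet(7/3, 13/4, 11/3, 15/2, 9/4)
obs 7: x=0 → posterior Dirichlet(10/3, 13/4, 11/3, 15/2, 9/4)
obs 8: x=4 → posterior Dirichlet(10/3, 13/4, 11/3, 15/2, 13/4)
obs 9: x=0 → posterior Dirichlet(13/3, 13/4, 11/3, 15/2, 13/4)
obs 10: x=4 → posterior Dirichlet(13/3, 13/4, 11/3, 15/2, 17/4)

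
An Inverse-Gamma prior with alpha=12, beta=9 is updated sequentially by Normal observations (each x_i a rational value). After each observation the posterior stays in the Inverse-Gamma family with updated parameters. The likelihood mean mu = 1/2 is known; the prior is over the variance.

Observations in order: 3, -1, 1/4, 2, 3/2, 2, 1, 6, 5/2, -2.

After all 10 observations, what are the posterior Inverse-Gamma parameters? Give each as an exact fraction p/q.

obs 1: x=3 → posterior Inverse-Gamma(25/2, 97/8)
obs 2: x=-1 → posterior Inverse-Gamma(13, 53/4)
obs 3: x=1/4 → posterior Inverse-Gamma(27/2, 425/32)
obs 4: x=2 → posterior Inverse-Gamma(14, 461/32)
obs 5: x=3/2 → posterior Inverse-Gamma(29/2, 477/32)
obs 6: x=2 → posterior Inverse-Gamma(15, 513/32)
obs 7: x=1 → posterior Inverse-Gamma(31/2, 517/32)
obs 8: x=6 → posterior Inverse-Gamma(16, 1001/32)
obs 9: x=5/2 → posterior Inverse-Gamma(33/2, 1065/32)
obs 10: x=-2 → posterior Inverse-Gamma(17, 1165/32)

alpha=17, beta=1165/32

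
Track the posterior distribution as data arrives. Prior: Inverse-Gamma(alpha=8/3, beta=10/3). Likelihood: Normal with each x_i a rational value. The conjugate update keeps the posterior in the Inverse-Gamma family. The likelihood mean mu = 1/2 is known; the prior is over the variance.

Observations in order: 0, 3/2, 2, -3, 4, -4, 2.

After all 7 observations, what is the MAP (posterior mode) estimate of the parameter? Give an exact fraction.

343/86

obs 1: x=0 → posterior Inverse-Gamma(19/6, 83/24)
obs 2: x=3/2 → posterior Inverse-Gamma(11/3, 95/24)
obs 3: x=2 → posterior Inverse-Gamma(25/6, 61/12)
obs 4: x=-3 → posterior Inverse-Gamma(14/3, 269/24)
obs 5: x=4 → posterior Inverse-Gamma(31/6, 52/3)
obs 6: x=-4 → posterior Inverse-Gamma(17/3, 659/24)
obs 7: x=2 → posterior Inverse-Gamma(37/6, 343/12)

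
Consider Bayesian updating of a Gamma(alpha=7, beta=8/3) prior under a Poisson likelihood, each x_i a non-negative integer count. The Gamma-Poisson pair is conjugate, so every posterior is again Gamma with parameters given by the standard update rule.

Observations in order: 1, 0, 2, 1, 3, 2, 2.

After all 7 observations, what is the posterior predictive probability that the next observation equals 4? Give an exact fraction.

102026534600969966354326987475385/1298074214633706907132624082305024

obs 1: x=1 → posterior Gamma(8, 11/3)
obs 2: x=0 → posterior Gamma(8, 14/3)
obs 3: x=2 → posterior Gamma(10, 17/3)
obs 4: x=1 → posterior Gamma(11, 20/3)
obs 5: x=3 → posterior Gamma(14, 23/3)
obs 6: x=2 → posterior Gamma(16, 26/3)
obs 7: x=2 → posterior Gamma(18, 29/3)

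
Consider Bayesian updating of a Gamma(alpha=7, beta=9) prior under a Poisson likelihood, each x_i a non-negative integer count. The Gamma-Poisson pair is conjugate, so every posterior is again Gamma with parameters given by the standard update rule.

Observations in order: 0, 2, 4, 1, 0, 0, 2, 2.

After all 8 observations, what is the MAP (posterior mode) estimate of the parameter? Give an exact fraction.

1

obs 1: x=0 → posterior Gamma(7, 10)
obs 2: x=2 → posterior Gamma(9, 11)
obs 3: x=4 → posterior Gamma(13, 12)
obs 4: x=1 → posterior Gamma(14, 13)
obs 5: x=0 → posterior Gamma(14, 14)
obs 6: x=0 → posterior Gamma(14, 15)
obs 7: x=2 → posterior Gamma(16, 16)
obs 8: x=2 → posterior Gamma(18, 17)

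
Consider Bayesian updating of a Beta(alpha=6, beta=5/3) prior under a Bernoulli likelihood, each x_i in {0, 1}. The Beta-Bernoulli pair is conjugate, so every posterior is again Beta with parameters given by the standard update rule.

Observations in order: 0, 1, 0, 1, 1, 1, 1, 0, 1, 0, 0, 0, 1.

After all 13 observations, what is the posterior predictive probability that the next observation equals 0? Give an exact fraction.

obs 1: x=0 → posterior Beta(6, 8/3)
obs 2: x=1 → posterior Beta(7, 8/3)
obs 3: x=0 → posterior Beta(7, 11/3)
obs 4: x=1 → posterior Beta(8, 11/3)
obs 5: x=1 → posterior Beta(9, 11/3)
obs 6: x=1 → posterior Beta(10, 11/3)
obs 7: x=1 → posterior Beta(11, 11/3)
obs 8: x=0 → posterior Beta(11, 14/3)
obs 9: x=1 → posterior Beta(12, 14/3)
obs 10: x=0 → posterior Beta(12, 17/3)
obs 11: x=0 → posterior Beta(12, 20/3)
obs 12: x=0 → posterior Beta(12, 23/3)
obs 13: x=1 → posterior Beta(13, 23/3)

23/62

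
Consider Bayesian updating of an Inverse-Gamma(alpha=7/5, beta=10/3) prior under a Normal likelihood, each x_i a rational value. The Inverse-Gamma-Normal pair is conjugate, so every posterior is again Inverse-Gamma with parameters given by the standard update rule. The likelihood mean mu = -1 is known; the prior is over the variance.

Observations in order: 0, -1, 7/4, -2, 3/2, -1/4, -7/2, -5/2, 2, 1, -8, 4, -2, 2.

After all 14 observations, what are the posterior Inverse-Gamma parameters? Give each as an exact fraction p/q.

obs 1: x=0 → posterior Inverse-Gamma(19/10, 23/6)
obs 2: x=-1 → posterior Inverse-Gamma(12/5, 23/6)
obs 3: x=7/4 → posterior Inverse-Gamma(29/10, 731/96)
obs 4: x=-2 → posterior Inverse-Gamma(17/5, 779/96)
obs 5: x=3/2 → posterior Inverse-Gamma(39/10, 1079/96)
obs 6: x=-1/4 → posterior Inverse-Gamma(22/5, 553/48)
obs 7: x=-7/2 → posterior Inverse-Gamma(49/10, 703/48)
obs 8: x=-5/2 → posterior Inverse-Gamma(27/5, 757/48)
obs 9: x=2 → posterior Inverse-Gamma(59/10, 973/48)
obs 10: x=1 → posterior Inverse-Gamma(32/5, 1069/48)
obs 11: x=-8 → posterior Inverse-Gamma(69/10, 2245/48)
obs 12: x=4 → posterior Inverse-Gamma(37/5, 2845/48)
obs 13: x=-2 → posterior Inverse-Gamma(79/10, 2869/48)
obs 14: x=2 → posterior Inverse-Gamma(42/5, 3085/48)

alpha=42/5, beta=3085/48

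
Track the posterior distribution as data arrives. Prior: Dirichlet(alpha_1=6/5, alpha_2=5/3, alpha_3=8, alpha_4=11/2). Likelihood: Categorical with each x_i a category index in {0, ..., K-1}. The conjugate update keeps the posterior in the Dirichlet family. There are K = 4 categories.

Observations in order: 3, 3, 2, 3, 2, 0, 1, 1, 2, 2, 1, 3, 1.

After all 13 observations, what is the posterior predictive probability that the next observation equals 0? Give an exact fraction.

obs 1: x=3 → posterior Dirichlet(6/5, 5/3, 8, 13/2)
obs 2: x=3 → posterior Dirichlet(6/5, 5/3, 8, 15/2)
obs 3: x=2 → posterior Dirichlet(6/5, 5/3, 9, 15/2)
obs 4: x=3 → posterior Dirichlet(6/5, 5/3, 9, 17/2)
obs 5: x=2 → posterior Dirichlet(6/5, 5/3, 10, 17/2)
obs 6: x=0 → posterior Dirichlet(11/5, 5/3, 10, 17/2)
obs 7: x=1 → posterior Dirichlet(11/5, 8/3, 10, 17/2)
obs 8: x=1 → posterior Dirichlet(11/5, 11/3, 10, 17/2)
obs 9: x=2 → posterior Dirichlet(11/5, 11/3, 11, 17/2)
obs 10: x=2 → posterior Dirichlet(11/5, 11/3, 12, 17/2)
obs 11: x=1 → posterior Dirichlet(11/5, 14/3, 12, 17/2)
obs 12: x=3 → posterior Dirichlet(11/5, 14/3, 12, 19/2)
obs 13: x=1 → posterior Dirichlet(11/5, 17/3, 12, 19/2)

66/881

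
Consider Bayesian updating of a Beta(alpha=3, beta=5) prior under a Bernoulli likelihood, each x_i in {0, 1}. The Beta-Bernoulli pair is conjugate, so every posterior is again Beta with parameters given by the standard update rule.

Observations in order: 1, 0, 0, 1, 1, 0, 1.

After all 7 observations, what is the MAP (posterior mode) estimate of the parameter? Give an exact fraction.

obs 1: x=1 → posterior Beta(4, 5)
obs 2: x=0 → posterior Beta(4, 6)
obs 3: x=0 → posterior Beta(4, 7)
obs 4: x=1 → posterior Beta(5, 7)
obs 5: x=1 → posterior Beta(6, 7)
obs 6: x=0 → posterior Beta(6, 8)
obs 7: x=1 → posterior Beta(7, 8)

6/13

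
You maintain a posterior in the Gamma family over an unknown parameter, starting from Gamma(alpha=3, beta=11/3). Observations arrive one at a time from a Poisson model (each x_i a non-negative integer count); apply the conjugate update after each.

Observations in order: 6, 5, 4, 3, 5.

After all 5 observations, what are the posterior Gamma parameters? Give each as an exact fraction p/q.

alpha=26, beta=26/3

obs 1: x=6 → posterior Gamma(9, 14/3)
obs 2: x=5 → posterior Gamma(14, 17/3)
obs 3: x=4 → posterior Gamma(18, 20/3)
obs 4: x=3 → posterior Gamma(21, 23/3)
obs 5: x=5 → posterior Gamma(26, 26/3)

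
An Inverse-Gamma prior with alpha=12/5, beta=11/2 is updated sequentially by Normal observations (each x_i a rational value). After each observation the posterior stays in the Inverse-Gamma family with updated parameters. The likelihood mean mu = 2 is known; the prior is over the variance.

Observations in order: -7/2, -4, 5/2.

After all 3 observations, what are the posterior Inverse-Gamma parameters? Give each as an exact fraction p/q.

obs 1: x=-7/2 → posterior Inverse-Gamma(29/10, 165/8)
obs 2: x=-4 → posterior Inverse-Gamma(17/5, 309/8)
obs 3: x=5/2 → posterior Inverse-Gamma(39/10, 155/4)

alpha=39/10, beta=155/4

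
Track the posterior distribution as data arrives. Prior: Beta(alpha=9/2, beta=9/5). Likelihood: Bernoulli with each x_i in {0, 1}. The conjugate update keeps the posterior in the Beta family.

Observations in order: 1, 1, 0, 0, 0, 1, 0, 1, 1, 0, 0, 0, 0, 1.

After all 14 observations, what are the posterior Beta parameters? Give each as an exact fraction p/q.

alpha=21/2, beta=49/5

obs 1: x=1 → posterior Beta(11/2, 9/5)
obs 2: x=1 → posterior Beta(13/2, 9/5)
obs 3: x=0 → posterior Beta(13/2, 14/5)
obs 4: x=0 → posterior Beta(13/2, 19/5)
obs 5: x=0 → posterior Beta(13/2, 24/5)
obs 6: x=1 → posterior Beta(15/2, 24/5)
obs 7: x=0 → posterior Beta(15/2, 29/5)
obs 8: x=1 → posterior Beta(17/2, 29/5)
obs 9: x=1 → posterior Beta(19/2, 29/5)
obs 10: x=0 → posterior Beta(19/2, 34/5)
obs 11: x=0 → posterior Beta(19/2, 39/5)
obs 12: x=0 → posterior Beta(19/2, 44/5)
obs 13: x=0 → posterior Beta(19/2, 49/5)
obs 14: x=1 → posterior Beta(21/2, 49/5)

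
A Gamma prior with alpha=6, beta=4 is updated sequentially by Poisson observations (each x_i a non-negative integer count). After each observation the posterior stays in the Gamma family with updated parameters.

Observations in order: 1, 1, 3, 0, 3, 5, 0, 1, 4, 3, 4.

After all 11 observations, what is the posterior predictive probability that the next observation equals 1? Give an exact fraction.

89164242543291100300848484039306640625/340282366920938463463374607431768211456

obs 1: x=1 → posterior Gamma(7, 5)
obs 2: x=1 → posterior Gamma(8, 6)
obs 3: x=3 → posterior Gamma(11, 7)
obs 4: x=0 → posterior Gamma(11, 8)
obs 5: x=3 → posterior Gamma(14, 9)
obs 6: x=5 → posterior Gamma(19, 10)
obs 7: x=0 → posterior Gamma(19, 11)
obs 8: x=1 → posterior Gamma(20, 12)
obs 9: x=4 → posterior Gamma(24, 13)
obs 10: x=3 → posterior Gamma(27, 14)
obs 11: x=4 → posterior Gamma(31, 15)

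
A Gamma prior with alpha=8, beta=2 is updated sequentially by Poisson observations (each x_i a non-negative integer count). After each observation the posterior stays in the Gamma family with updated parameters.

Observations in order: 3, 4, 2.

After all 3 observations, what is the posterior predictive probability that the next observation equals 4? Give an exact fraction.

obs 1: x=3 → posterior Gamma(11, 3)
obs 2: x=4 → posterior Gamma(15, 4)
obs 3: x=2 → posterior Gamma(17, 5)

1232147216796875/7312316880125952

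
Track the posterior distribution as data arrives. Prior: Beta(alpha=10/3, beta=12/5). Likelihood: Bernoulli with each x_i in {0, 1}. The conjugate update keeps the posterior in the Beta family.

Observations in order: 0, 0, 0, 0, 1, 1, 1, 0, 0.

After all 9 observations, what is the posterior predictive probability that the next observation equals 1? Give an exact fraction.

95/221

obs 1: x=0 → posterior Beta(10/3, 17/5)
obs 2: x=0 → posterior Beta(10/3, 22/5)
obs 3: x=0 → posterior Beta(10/3, 27/5)
obs 4: x=0 → posterior Beta(10/3, 32/5)
obs 5: x=1 → posterior Beta(13/3, 32/5)
obs 6: x=1 → posterior Beta(16/3, 32/5)
obs 7: x=1 → posterior Beta(19/3, 32/5)
obs 8: x=0 → posterior Beta(19/3, 37/5)
obs 9: x=0 → posterior Beta(19/3, 42/5)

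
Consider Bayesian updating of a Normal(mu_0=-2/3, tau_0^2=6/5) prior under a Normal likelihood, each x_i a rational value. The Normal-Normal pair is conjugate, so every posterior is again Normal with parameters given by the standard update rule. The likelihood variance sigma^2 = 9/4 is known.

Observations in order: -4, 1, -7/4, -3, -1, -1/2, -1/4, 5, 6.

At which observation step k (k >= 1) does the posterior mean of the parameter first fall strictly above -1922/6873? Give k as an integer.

k = 9

obs 1: x=-4 → posterior Normal(-42/23, 18/23)
obs 2: x=1 → posterior Normal(-34/31, 18/31)
obs 3: x=-7/4 → posterior Normal(-16/13, 6/13)
obs 4: x=-3 → posterior Normal(-72/47, 18/47)
obs 5: x=-1 → posterior Normal(-16/11, 18/55)
obs 6: x=-1/2 → posterior Normal(-4/3, 2/7)
obs 7: x=-1/4 → posterior Normal(-86/71, 18/71)
obs 8: x=5 → posterior Normal(-46/79, 18/79)
obs 9: x=6 → posterior Normal(2/87, 6/29)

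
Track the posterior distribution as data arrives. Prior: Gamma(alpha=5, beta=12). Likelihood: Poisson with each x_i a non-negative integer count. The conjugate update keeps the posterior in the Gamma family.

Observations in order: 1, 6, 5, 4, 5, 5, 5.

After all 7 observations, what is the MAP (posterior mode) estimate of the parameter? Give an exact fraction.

obs 1: x=1 → posterior Gamma(6, 13)
obs 2: x=6 → posterior Gamma(12, 14)
obs 3: x=5 → posterior Gamma(17, 15)
obs 4: x=4 → posterior Gamma(21, 16)
obs 5: x=5 → posterior Gamma(26, 17)
obs 6: x=5 → posterior Gamma(31, 18)
obs 7: x=5 → posterior Gamma(36, 19)

35/19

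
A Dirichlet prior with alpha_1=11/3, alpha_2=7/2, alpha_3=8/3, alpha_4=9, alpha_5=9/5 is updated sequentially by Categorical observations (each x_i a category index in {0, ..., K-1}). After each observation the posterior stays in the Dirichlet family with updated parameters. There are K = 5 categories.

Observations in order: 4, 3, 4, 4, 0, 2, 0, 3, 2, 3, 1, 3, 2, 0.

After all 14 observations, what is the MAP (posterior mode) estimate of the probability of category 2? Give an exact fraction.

20/127

obs 1: x=4 → posterior Dirichlet(11/3, 7/2, 8/3, 9, 14/5)
obs 2: x=3 → posterior Dirichlet(11/3, 7/2, 8/3, 10, 14/5)
obs 3: x=4 → posterior Dirichlet(11/3, 7/2, 8/3, 10, 19/5)
obs 4: x=4 → posterior Dirichlet(11/3, 7/2, 8/3, 10, 24/5)
obs 5: x=0 → posterior Dirichlet(14/3, 7/2, 8/3, 10, 24/5)
obs 6: x=2 → posterior Dirichlet(14/3, 7/2, 11/3, 10, 24/5)
obs 7: x=0 → posterior Dirichlet(17/3, 7/2, 11/3, 10, 24/5)
obs 8: x=3 → posterior Dirichlet(17/3, 7/2, 11/3, 11, 24/5)
obs 9: x=2 → posterior Dirichlet(17/3, 7/2, 14/3, 11, 24/5)
obs 10: x=3 → posterior Dirichlet(17/3, 7/2, 14/3, 12, 24/5)
obs 11: x=1 → posterior Dirichlet(17/3, 9/2, 14/3, 12, 24/5)
obs 12: x=3 → posterior Dirichlet(17/3, 9/2, 14/3, 13, 24/5)
obs 13: x=2 → posterior Dirichlet(17/3, 9/2, 17/3, 13, 24/5)
obs 14: x=0 → posterior Dirichlet(20/3, 9/2, 17/3, 13, 24/5)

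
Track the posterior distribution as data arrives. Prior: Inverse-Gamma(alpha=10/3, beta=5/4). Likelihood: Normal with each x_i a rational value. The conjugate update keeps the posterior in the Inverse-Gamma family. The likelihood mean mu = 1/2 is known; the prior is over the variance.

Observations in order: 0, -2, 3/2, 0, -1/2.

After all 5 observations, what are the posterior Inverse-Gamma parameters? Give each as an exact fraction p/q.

alpha=35/6, beta=45/8

obs 1: x=0 → posterior Inverse-Gamma(23/6, 11/8)
obs 2: x=-2 → posterior Inverse-Gamma(13/3, 9/2)
obs 3: x=3/2 → posterior Inverse-Gamma(29/6, 5)
obs 4: x=0 → posterior Inverse-Gamma(16/3, 41/8)
obs 5: x=-1/2 → posterior Inverse-Gamma(35/6, 45/8)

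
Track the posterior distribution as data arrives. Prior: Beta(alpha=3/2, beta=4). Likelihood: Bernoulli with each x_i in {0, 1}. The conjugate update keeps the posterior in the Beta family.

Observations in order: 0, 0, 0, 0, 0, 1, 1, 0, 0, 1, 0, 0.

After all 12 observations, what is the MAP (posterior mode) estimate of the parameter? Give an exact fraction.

7/31

obs 1: x=0 → posterior Beta(3/2, 5)
obs 2: x=0 → posterior Beta(3/2, 6)
obs 3: x=0 → posterior Beta(3/2, 7)
obs 4: x=0 → posterior Beta(3/2, 8)
obs 5: x=0 → posterior Beta(3/2, 9)
obs 6: x=1 → posterior Beta(5/2, 9)
obs 7: x=1 → posterior Beta(7/2, 9)
obs 8: x=0 → posterior Beta(7/2, 10)
obs 9: x=0 → posterior Beta(7/2, 11)
obs 10: x=1 → posterior Beta(9/2, 11)
obs 11: x=0 → posterior Beta(9/2, 12)
obs 12: x=0 → posterior Beta(9/2, 13)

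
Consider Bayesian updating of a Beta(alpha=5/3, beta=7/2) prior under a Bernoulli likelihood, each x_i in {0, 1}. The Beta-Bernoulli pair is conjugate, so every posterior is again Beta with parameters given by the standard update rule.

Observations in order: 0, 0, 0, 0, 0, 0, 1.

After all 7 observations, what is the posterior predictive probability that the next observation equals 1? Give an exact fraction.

obs 1: x=0 → posterior Beta(5/3, 9/2)
obs 2: x=0 → posterior Beta(5/3, 11/2)
obs 3: x=0 → posterior Beta(5/3, 13/2)
obs 4: x=0 → posterior Beta(5/3, 15/2)
obs 5: x=0 → posterior Beta(5/3, 17/2)
obs 6: x=0 → posterior Beta(5/3, 19/2)
obs 7: x=1 → posterior Beta(8/3, 19/2)

16/73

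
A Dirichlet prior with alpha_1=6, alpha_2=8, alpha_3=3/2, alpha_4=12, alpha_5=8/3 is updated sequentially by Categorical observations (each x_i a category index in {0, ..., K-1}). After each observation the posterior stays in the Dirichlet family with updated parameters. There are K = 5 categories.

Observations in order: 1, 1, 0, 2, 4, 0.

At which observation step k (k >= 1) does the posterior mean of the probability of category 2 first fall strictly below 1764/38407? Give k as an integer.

k = 3

obs 1: x=1 → posterior Dirichlet(6, 9, 3/2, 12, 8/3)
obs 2: x=1 → posterior Dirichlet(6, 10, 3/2, 12, 8/3)
obs 3: x=0 → posterior Dirichlet(7, 10, 3/2, 12, 8/3)
obs 4: x=2 → posterior Dirichlet(7, 10, 5/2, 12, 8/3)
obs 5: x=4 → posterior Dirichlet(7, 10, 5/2, 12, 11/3)
obs 6: x=0 → posterior Dirichlet(8, 10, 5/2, 12, 11/3)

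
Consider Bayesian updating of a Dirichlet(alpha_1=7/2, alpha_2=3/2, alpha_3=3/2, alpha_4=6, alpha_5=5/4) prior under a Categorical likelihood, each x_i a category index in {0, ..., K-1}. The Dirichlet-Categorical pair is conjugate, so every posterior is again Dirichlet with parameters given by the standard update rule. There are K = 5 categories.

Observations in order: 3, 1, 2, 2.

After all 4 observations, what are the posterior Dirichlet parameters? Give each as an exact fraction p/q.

alpha_1=7/2, alpha_2=5/2, alpha_3=7/2, alpha_4=7, alpha_5=5/4

obs 1: x=3 → posterior Dirichlet(7/2, 3/2, 3/2, 7, 5/4)
obs 2: x=1 → posterior Dirichlet(7/2, 5/2, 3/2, 7, 5/4)
obs 3: x=2 → posterior Dirichlet(7/2, 5/2, 5/2, 7, 5/4)
obs 4: x=2 → posterior Dirichlet(7/2, 5/2, 7/2, 7, 5/4)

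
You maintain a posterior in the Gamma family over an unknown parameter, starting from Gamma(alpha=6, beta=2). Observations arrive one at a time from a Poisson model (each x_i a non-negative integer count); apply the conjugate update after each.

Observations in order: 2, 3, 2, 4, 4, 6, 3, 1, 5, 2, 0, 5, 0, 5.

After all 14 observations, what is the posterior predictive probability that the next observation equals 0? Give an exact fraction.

obs 1: x=2 → posterior Gamma(8, 3)
obs 2: x=3 → posterior Gamma(11, 4)
obs 3: x=2 → posterior Gamma(13, 5)
obs 4: x=4 → posterior Gamma(17, 6)
obs 5: x=4 → posterior Gamma(21, 7)
obs 6: x=6 → posterior Gamma(27, 8)
obs 7: x=3 → posterior Gamma(30, 9)
obs 8: x=1 → posterior Gamma(31, 10)
obs 9: x=5 → posterior Gamma(36, 11)
obs 10: x=2 → posterior Gamma(38, 12)
obs 11: x=0 → posterior Gamma(38, 13)
obs 12: x=5 → posterior Gamma(43, 14)
obs 13: x=0 → posterior Gamma(43, 15)
obs 14: x=5 → posterior Gamma(48, 16)

6277101735386680763835789423207666416102355444464034512896/115225400457255426923013053222916919834651165519677685328641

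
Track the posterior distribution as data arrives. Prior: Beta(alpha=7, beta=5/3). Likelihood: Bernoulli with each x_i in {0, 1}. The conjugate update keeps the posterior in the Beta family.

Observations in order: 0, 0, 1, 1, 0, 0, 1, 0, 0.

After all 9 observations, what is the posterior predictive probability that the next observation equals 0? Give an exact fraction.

obs 1: x=0 → posterior Beta(7, 8/3)
obs 2: x=0 → posterior Beta(7, 11/3)
obs 3: x=1 → posterior Beta(8, 11/3)
obs 4: x=1 → posterior Beta(9, 11/3)
obs 5: x=0 → posterior Beta(9, 14/3)
obs 6: x=0 → posterior Beta(9, 17/3)
obs 7: x=1 → posterior Beta(10, 17/3)
obs 8: x=0 → posterior Beta(10, 20/3)
obs 9: x=0 → posterior Beta(10, 23/3)

23/53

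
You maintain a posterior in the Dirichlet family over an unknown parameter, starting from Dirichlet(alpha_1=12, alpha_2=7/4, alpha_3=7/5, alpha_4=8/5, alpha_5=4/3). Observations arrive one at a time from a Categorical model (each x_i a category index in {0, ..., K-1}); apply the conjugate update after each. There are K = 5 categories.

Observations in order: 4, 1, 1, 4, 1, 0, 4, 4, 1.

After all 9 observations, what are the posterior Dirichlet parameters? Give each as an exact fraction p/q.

alpha_1=13, alpha_2=23/4, alpha_3=7/5, alpha_4=8/5, alpha_5=16/3

obs 1: x=4 → posterior Dirichlet(12, 7/4, 7/5, 8/5, 7/3)
obs 2: x=1 → posterior Dirichlet(12, 11/4, 7/5, 8/5, 7/3)
obs 3: x=1 → posterior Dirichlet(12, 15/4, 7/5, 8/5, 7/3)
obs 4: x=4 → posterior Dirichlet(12, 15/4, 7/5, 8/5, 10/3)
obs 5: x=1 → posterior Dirichlet(12, 19/4, 7/5, 8/5, 10/3)
obs 6: x=0 → posterior Dirichlet(13, 19/4, 7/5, 8/5, 10/3)
obs 7: x=4 → posterior Dirichlet(13, 19/4, 7/5, 8/5, 13/3)
obs 8: x=4 → posterior Dirichlet(13, 19/4, 7/5, 8/5, 16/3)
obs 9: x=1 → posterior Dirichlet(13, 23/4, 7/5, 8/5, 16/3)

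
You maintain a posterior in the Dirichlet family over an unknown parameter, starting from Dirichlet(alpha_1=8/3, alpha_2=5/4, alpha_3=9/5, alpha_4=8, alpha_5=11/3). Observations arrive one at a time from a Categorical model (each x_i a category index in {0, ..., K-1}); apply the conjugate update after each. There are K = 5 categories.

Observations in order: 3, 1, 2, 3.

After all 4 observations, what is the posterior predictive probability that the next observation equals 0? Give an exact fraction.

160/1283

obs 1: x=3 → posterior Dirichlet(8/3, 5/4, 9/5, 9, 11/3)
obs 2: x=1 → posterior Dirichlet(8/3, 9/4, 9/5, 9, 11/3)
obs 3: x=2 → posterior Dirichlet(8/3, 9/4, 14/5, 9, 11/3)
obs 4: x=3 → posterior Dirichlet(8/3, 9/4, 14/5, 10, 11/3)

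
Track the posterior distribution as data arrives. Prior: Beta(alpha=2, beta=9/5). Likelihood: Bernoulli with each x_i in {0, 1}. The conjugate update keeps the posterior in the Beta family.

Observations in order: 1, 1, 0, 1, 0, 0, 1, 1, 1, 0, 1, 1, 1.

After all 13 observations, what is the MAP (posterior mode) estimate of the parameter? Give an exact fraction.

25/37

obs 1: x=1 → posterior Beta(3, 9/5)
obs 2: x=1 → posterior Beta(4, 9/5)
obs 3: x=0 → posterior Beta(4, 14/5)
obs 4: x=1 → posterior Beta(5, 14/5)
obs 5: x=0 → posterior Beta(5, 19/5)
obs 6: x=0 → posterior Beta(5, 24/5)
obs 7: x=1 → posterior Beta(6, 24/5)
obs 8: x=1 → posterior Beta(7, 24/5)
obs 9: x=1 → posterior Beta(8, 24/5)
obs 10: x=0 → posterior Beta(8, 29/5)
obs 11: x=1 → posterior Beta(9, 29/5)
obs 12: x=1 → posterior Beta(10, 29/5)
obs 13: x=1 → posterior Beta(11, 29/5)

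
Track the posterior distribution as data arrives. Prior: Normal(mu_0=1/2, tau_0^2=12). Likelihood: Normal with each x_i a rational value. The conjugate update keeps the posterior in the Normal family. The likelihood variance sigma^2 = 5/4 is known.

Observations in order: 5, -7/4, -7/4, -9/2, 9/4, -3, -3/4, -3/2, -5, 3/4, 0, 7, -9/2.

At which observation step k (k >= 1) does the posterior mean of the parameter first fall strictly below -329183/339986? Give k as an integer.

obs 1: x=5 → posterior Normal(485/106, 60/53)
obs 2: x=-7/4 → posterior Normal(317/202, 60/101)
obs 3: x=-7/4 → posterior Normal(1/2, 60/149)
obs 4: x=-9/2 → posterior Normal(-283/394, 60/197)
obs 5: x=9/4 → posterior Normal(-67/490, 12/49)
obs 6: x=-3 → posterior Normal(-355/586, 60/293)
obs 7: x=-3/4 → posterior Normal(-427/682, 60/341)
obs 8: x=-3/2 → posterior Normal(-571/778, 60/389)
obs 9: x=-5 → posterior Normal(-1051/874, 60/437)
obs 10: x=3/4 → posterior Normal(-979/970, 12/97)
obs 11: x=0 → posterior Normal(-979/1066, 60/533)
obs 12: x=7 → posterior Normal(-307/1162, 60/581)
obs 13: x=-9/2 → posterior Normal(-739/1258, 60/629)

k = 9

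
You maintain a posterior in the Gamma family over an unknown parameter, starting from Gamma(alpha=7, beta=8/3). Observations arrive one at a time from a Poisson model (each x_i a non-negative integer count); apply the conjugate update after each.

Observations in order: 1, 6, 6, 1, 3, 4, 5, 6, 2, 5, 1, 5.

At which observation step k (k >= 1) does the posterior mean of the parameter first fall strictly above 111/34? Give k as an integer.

obs 1: x=1 → posterior Gamma(8, 11/3)
obs 2: x=6 → posterior Gamma(14, 14/3)
obs 3: x=6 → posterior Gamma(20, 17/3)
obs 4: x=1 → posterior Gamma(21, 20/3)
obs 5: x=3 → posterior Gamma(24, 23/3)
obs 6: x=4 → posterior Gamma(28, 26/3)
obs 7: x=5 → posterior Gamma(33, 29/3)
obs 8: x=6 → posterior Gamma(39, 32/3)
obs 9: x=2 → posterior Gamma(41, 35/3)
obs 10: x=5 → posterior Gamma(46, 38/3)
obs 11: x=1 → posterior Gamma(47, 41/3)
obs 12: x=5 → posterior Gamma(52, 44/3)

k = 3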